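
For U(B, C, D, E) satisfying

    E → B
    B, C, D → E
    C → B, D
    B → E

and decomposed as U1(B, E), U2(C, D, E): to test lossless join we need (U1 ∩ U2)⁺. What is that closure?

U1 ∩ U2 = {E}.
E → B applies, adding B
Closure: {B, E}.

B, E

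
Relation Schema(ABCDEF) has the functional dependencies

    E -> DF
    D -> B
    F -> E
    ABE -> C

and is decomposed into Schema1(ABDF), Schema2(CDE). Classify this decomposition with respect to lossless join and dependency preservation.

lossy and not dependency-preserving

Lossless test: (D)⁺ = {BD}, which is a superkey of neither fragment — lossy.
Dependency preservation: the restricted closure of {E} across the fragments never reaches {DF}, so E → DF cannot be enforced without a join — not preserved.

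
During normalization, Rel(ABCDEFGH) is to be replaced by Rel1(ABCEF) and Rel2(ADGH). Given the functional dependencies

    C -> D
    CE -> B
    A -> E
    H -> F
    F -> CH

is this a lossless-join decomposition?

No

Common attributes: Rel1 ∩ Rel2 = {A}.
Closure of {A}: A → E applies, adding E. So (A)⁺ = {AE}.
The closure contains neither all of Rel1 = {ABCEF} nor all of Rel2 = {ADGH}, so the common attributes are not a superkey of either fragment. The join is lossy.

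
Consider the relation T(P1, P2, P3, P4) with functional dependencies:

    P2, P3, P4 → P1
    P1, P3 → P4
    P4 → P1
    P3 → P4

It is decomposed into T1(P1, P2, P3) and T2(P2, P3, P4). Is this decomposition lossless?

Yes

Common attributes: T1 ∩ T2 = {P2, P3}.
Closure of {P2, P3}: P3 → P4 applies, adding P4; P2, P3, P4 → P1 applies, adding P1. So (P2, P3)⁺ = {P1, P2, P3, P4}.
This closure contains every attribute of T1, so T1 ∩ T2 → T1. The join is lossless.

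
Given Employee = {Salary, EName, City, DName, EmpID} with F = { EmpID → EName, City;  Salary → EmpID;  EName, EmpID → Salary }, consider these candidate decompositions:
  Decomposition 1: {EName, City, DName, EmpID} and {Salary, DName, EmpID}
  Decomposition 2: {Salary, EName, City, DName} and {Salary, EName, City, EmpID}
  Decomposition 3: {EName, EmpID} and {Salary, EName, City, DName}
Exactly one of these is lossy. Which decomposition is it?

Decomposition 1: common = {DName, EmpID}, closure = {Salary, EName, City, DName, EmpID} → lossless.
Decomposition 2: common = {Salary, EName, City}, closure = {Salary, EName, City, EmpID} → lossless.
Decomposition 3: common = {EName}, closure = {EName} → lossy.

Decomposition 3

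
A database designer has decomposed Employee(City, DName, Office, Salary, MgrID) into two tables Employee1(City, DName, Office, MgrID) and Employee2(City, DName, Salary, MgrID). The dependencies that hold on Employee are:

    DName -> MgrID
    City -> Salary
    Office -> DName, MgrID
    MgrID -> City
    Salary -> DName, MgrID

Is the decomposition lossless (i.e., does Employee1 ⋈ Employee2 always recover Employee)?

Common attributes: Employee1 ∩ Employee2 = {City, DName, MgrID}.
Closure of {City, DName, MgrID}: City → Salary applies, adding Salary. So (City, DName, MgrID)⁺ = {City, DName, Salary, MgrID}.
This closure contains every attribute of Employee2, so Employee1 ∩ Employee2 → Employee2. The join is lossless.

Yes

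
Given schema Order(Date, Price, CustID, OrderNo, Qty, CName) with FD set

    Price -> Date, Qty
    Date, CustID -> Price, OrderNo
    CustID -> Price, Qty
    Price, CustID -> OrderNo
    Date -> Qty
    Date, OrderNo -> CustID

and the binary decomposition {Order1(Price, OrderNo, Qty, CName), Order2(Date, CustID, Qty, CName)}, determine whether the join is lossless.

Common attributes: Order1 ∩ Order2 = {Qty, CName}.
No dependency enlarges {Qty, CName}, so (Qty, CName)⁺ = {Qty, CName}.
The closure contains neither all of Order1 = {Price, OrderNo, Qty, CName} nor all of Order2 = {Date, CustID, Qty, CName}, so the common attributes are not a superkey of either fragment. The join is lossy.

No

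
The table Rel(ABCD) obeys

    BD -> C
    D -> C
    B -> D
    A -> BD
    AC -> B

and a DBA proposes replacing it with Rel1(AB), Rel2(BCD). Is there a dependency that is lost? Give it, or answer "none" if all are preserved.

BD → C lies within Rel2.
D → C lies within Rel2.
B → D lies within Rel2.
A → BD: restricted closure across fragments reaches BD.
AC → B: restricted closure across fragments reaches B.
Every dependency is enforceable on the fragments, so the decomposition is dependency-preserving.

none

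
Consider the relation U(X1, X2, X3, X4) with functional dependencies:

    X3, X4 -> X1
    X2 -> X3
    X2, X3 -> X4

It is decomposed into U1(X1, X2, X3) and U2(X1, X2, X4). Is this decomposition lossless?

Common attributes: U1 ∩ U2 = {X1, X2}.
Closure of {X1, X2}: X2 → X3 applies, adding X3; X2, X3 → X4 applies, adding X4. So (X1, X2)⁺ = {X1, X2, X3, X4}.
This closure contains every attribute of U1, so U1 ∩ U2 → U1. The join is lossless.

Yes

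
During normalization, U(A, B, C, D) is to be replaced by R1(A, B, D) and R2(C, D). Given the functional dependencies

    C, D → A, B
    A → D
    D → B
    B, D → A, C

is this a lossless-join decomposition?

Yes

Common attributes: R1 ∩ R2 = {D}.
Closure of {D}: D → B applies, adding B; B, D → A, C applies, adding A, C. So (D)⁺ = {A, B, C, D}.
This closure contains every attribute of R1, so R1 ∩ R2 → R1. The join is lossless.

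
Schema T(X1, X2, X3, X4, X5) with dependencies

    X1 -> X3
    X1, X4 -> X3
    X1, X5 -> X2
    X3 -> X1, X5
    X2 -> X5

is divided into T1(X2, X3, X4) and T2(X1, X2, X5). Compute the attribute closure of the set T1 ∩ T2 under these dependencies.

X2, X5

T1 ∩ T2 = {X2}.
X2 → X5 applies, adding X5
Closure: {X2, X5}.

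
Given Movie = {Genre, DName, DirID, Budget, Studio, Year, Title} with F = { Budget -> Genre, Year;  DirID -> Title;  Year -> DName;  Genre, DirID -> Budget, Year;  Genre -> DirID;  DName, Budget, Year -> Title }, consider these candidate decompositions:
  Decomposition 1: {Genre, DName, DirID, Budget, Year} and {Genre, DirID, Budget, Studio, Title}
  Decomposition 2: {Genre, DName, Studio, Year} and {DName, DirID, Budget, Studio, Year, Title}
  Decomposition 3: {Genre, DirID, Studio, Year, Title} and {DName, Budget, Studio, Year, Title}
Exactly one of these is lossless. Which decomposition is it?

Decomposition 1: common = {Genre, DirID, Budget}, closure = {Genre, DName, DirID, Budget, Year, Title} → lossless.
Decomposition 2: common = {DName, Studio, Year}, closure = {DName, Studio, Year} → lossy.
Decomposition 3: common = {Studio, Year, Title}, closure = {DName, Studio, Year, Title} → lossy.

Decomposition 1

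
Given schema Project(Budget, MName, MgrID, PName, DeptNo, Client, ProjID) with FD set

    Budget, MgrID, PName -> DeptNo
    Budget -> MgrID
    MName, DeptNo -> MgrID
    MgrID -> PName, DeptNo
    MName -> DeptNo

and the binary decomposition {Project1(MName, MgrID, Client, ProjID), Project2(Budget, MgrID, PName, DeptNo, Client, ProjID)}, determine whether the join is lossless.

Common attributes: Project1 ∩ Project2 = {MgrID, Client, ProjID}.
Closure of {MgrID, Client, ProjID}: MgrID → PName, DeptNo applies, adding PName, DeptNo. So (MgrID, Client, ProjID)⁺ = {MgrID, PName, DeptNo, Client, ProjID}.
The closure contains neither all of Project1 = {MName, MgrID, Client, ProjID} nor all of Project2 = {Budget, MgrID, PName, DeptNo, Client, ProjID}, so the common attributes are not a superkey of either fragment. The join is lossy.

No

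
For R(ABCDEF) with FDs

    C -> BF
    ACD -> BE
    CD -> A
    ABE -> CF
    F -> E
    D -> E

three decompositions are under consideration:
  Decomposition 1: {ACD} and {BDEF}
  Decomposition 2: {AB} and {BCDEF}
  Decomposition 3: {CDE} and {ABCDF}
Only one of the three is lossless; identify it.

Decomposition 3

Decomposition 1: common = {D}, closure = {DE} → lossy.
Decomposition 2: common = {B}, closure = {B} → lossy.
Decomposition 3: common = {CD}, closure = {ABCDEF} → lossless.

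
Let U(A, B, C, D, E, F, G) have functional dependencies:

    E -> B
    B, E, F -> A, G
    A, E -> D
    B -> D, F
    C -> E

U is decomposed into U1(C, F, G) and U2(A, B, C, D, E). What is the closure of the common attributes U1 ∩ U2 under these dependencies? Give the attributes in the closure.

U1 ∩ U2 = {C}.
C → E applies, adding E
E → B applies, adding B
B → D, F applies, adding D, F
B, E, F → A, G applies, adding A, G
Closure: {A, B, C, D, E, F, G}.

A, B, C, D, E, F, G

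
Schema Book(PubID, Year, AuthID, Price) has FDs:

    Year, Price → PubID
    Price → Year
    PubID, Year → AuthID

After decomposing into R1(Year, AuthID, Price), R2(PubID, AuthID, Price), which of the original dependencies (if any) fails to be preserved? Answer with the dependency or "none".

PubID, Year → AuthID

Check PubID, Year → AuthID: no single fragment contains all of {PubID, Year, AuthID}, and the restricted closure of {PubID, Year} across the fragments never reaches {AuthID}.
Year, Price → PubID is preserved.
Price → Year is preserved.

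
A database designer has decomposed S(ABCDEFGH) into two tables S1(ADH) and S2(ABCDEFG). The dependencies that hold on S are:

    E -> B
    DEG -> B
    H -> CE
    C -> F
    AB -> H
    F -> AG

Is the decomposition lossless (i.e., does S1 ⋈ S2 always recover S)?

Common attributes: S1 ∩ S2 = {AD}.
No dependency enlarges {AD}, so (AD)⁺ = {AD}.
The closure contains neither all of S1 = {ADH} nor all of S2 = {ABCDEFG}, so the common attributes are not a superkey of either fragment. The join is lossy.

No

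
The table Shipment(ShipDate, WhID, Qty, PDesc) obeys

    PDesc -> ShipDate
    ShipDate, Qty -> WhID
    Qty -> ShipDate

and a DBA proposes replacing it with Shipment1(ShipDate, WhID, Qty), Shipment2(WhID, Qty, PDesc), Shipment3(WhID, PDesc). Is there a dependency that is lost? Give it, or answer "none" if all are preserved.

Check PDesc → ShipDate: no single fragment contains all of {ShipDate, PDesc}, and the restricted closure of {PDesc} across the fragments never reaches {ShipDate}.
ShipDate, Qty → WhID is preserved.
Qty → ShipDate is preserved.

PDesc -> ShipDate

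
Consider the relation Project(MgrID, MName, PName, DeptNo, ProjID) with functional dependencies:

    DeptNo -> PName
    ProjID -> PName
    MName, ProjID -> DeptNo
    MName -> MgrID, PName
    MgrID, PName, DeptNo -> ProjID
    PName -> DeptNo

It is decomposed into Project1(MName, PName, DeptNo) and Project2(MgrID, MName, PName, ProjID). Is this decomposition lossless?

Yes

Common attributes: Project1 ∩ Project2 = {MName, PName}.
Closure of {MName, PName}: MName → MgrID, PName applies, adding MgrID; PName → DeptNo applies, adding DeptNo; MgrID, PName, DeptNo → ProjID applies, adding ProjID. So (MName, PName)⁺ = {MgrID, MName, PName, DeptNo, ProjID}.
This closure contains every attribute of Project1, so Project1 ∩ Project2 → Project1. The join is lossless.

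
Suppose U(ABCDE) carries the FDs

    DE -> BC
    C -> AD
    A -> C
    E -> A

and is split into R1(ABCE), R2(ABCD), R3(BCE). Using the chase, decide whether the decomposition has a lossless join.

Chase test. Columns are ABCDE; row i has aⱼ where attribute j ∈ Ri, else bᵢⱼ.
Initial tableau (one row per fragment):
  row 1: a1 a2 a3 b14 a5
  row 2: a1 a2 a3 a4 b25
  row 3: b31 a2 a3 b34 a5
Rows 1 and 2 agree on C; apply C→AD and equate their AD entries.
Rows 1 and 3 agree on C; apply C→AD and equate their AD entries.
Row 1 is now all distinguished symbols — the join is lossless.

Yes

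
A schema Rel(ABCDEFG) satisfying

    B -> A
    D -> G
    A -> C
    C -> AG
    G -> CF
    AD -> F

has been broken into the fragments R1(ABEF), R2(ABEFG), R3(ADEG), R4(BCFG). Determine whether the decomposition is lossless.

Chase test. Columns are ABCDEFG; row i has aⱼ where attribute j ∈ Ri, else bᵢⱼ.
Initial tableau (one row per fragment):
  row 1: a1 a2 b13 b14 a5 a6 b17
  row 2: a1 a2 b23 b24 a5 a6 a7
  row 3: a1 b32 b33 a4 a5 b36 a7
  row 4: b41 a2 a3 b44 b45 a6 a7
Rows 1 and 4 agree on B; apply B→A and equate their A entries.
Rows 1 and 2 agree on A; apply A→C and equate their C entries.
Rows 1 and 3 agree on A; apply A→C and equate their C entries.
Rows 1 and 4 agree on A; apply A→C and equate their C entries.
Rows 1 and 2 agree on C; apply C→AG and equate their AG entries.
Rows 1 and 3 agree on G; apply G→CF and equate their CF entries.
No row becomes fully distinguished — the join is lossy.

No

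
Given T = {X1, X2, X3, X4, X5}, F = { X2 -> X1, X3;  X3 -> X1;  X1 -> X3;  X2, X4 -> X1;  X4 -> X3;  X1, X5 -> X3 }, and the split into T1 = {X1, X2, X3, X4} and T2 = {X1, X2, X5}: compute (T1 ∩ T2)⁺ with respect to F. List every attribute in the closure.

T1 ∩ T2 = {X1, X2}.
X2 → X1, X3 applies, adding X3
Closure: {X1, X2, X3}.

X1, X2, X3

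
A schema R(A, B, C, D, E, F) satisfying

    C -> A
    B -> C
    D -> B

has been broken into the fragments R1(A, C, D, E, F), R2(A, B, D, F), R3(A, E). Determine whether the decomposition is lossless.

Yes

Chase test. Columns are A, B, C, D, E, F; row i has aⱼ where attribute j ∈ Ri, else bᵢⱼ.
Initial tableau (one row per fragment):
  row 1: a1 b12 a3 a4 a5 a6
  row 2: a1 a2 b23 a4 b25 a6
  row 3: a1 b32 b33 b34 a5 b36
Rows 1 and 2 agree on D; apply D→B and equate their B entries.
Rows 1 and 2 agree on B; apply B→C and equate their C entries.
Row 1 is now all distinguished symbols — the join is lossless.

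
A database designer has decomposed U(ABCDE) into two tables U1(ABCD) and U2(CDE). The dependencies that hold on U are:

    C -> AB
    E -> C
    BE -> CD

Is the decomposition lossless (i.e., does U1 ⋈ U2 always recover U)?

Yes

Common attributes: U1 ∩ U2 = {CD}.
Closure of {CD}: C → AB applies, adding AB. So (CD)⁺ = {ABCD}.
This closure contains every attribute of U1, so U1 ∩ U2 → U1. The join is lossless.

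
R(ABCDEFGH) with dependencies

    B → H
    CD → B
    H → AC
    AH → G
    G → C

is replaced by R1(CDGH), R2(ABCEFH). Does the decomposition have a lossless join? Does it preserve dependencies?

Lossless test: (CH)⁺ = {ACGH}, which is a superkey of neither fragment — lossy.
Dependency preservation: the restricted closure of {CD} across the fragments never reaches {B}, so CD → B cannot be enforced without a join — not preserved.

lossy and not dependency-preserving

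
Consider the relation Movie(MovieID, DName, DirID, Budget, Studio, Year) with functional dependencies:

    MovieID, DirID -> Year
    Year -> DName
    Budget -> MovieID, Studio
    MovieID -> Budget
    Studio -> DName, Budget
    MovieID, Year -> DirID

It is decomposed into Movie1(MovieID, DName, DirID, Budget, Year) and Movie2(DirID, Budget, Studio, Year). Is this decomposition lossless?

Common attributes: Movie1 ∩ Movie2 = {DirID, Budget, Year}.
Closure of {DirID, Budget, Year}: Year → DName applies, adding DName; Budget → MovieID, Studio applies, adding MovieID, Studio. So (DirID, Budget, Year)⁺ = {MovieID, DName, DirID, Budget, Studio, Year}.
This closure contains every attribute of Movie1, so Movie1 ∩ Movie2 → Movie1. The join is lossless.

Yes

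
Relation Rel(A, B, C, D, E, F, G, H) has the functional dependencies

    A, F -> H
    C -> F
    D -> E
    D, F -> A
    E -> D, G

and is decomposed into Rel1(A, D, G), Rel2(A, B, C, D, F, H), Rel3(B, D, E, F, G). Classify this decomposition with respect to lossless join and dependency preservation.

Lossless test (chase): Rows 1 and 2 agree on D; apply D→E and equate their E entries. Rows 1 and 3 agree on D; apply D→E and equate their E entries. Rows 2 and 3 agree on D, F; apply D, F→A and equate their A entries. Rows 1 and 2 agree on E; apply E→D, G and equate their D, G entries. Rows 2 and 3 agree on A, F; apply A, F→H and equate their H entries. Row 2 is now all distinguished symbols — the join is lossless.
Dependency preservation: every FD's attributes lie within a single fragment, so each can be enforced locally — preserved.

lossless and dependency-preserving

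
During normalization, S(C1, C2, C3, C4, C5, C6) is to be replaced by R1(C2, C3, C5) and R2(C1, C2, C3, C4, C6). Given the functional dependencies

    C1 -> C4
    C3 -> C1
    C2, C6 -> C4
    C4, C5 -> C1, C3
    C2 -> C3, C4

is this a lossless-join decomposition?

No

Common attributes: R1 ∩ R2 = {C2, C3}.
Closure of {C2, C3}: C3 → C1 applies, adding C1; C2 → C3, C4 applies, adding C4. So (C2, C3)⁺ = {C1, C2, C3, C4}.
The closure contains neither all of R1 = {C2, C3, C5} nor all of R2 = {C1, C2, C3, C4, C6}, so the common attributes are not a superkey of either fragment. The join is lossy.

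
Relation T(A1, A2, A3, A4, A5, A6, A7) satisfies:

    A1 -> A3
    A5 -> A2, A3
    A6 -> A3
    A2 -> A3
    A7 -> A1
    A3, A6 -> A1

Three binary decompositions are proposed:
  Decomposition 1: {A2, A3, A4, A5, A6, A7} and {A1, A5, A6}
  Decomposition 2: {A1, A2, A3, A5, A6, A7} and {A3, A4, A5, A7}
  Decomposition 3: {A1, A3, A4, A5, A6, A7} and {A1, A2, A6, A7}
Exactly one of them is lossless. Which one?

Decomposition 1: common = {A5, A6}, closure = {A1, A2, A3, A5, A6} → lossless.
Decomposition 2: common = {A3, A5, A7}, closure = {A1, A2, A3, A5, A7} → lossy.
Decomposition 3: common = {A1, A6, A7}, closure = {A1, A3, A6, A7} → lossy.

Decomposition 1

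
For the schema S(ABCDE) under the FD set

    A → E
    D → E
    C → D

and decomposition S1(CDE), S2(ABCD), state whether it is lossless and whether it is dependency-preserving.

lossless but not dependency-preserving

Lossless test: (CD)⁺ = {CDE}, which contains all of one fragment — lossless.
Dependency preservation: the restricted closure of {A} across the fragments never reaches {E}, so A → E cannot be enforced without a join — not preserved.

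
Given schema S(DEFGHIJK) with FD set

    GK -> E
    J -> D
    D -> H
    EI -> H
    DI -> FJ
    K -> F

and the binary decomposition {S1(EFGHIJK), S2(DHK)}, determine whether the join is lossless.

Common attributes: S1 ∩ S2 = {HK}.
Closure of {HK}: K → F applies, adding F. So (HK)⁺ = {FHK}.
The closure contains neither all of S1 = {EFGHIJK} nor all of S2 = {DHK}, so the common attributes are not a superkey of either fragment. The join is lossy.

No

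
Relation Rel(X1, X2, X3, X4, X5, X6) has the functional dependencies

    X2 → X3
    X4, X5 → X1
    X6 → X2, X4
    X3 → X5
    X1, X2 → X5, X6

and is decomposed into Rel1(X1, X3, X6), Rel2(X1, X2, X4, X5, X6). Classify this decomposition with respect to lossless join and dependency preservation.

Lossless test: (X1, X6)⁺ = {X1, X2, X3, X4, X5, X6}, which contains all of one fragment — lossless.
Dependency preservation: the restricted closure of {X2} across the fragments never reaches {X3}, so X2 → X3 cannot be enforced without a join — not preserved.

lossless but not dependency-preserving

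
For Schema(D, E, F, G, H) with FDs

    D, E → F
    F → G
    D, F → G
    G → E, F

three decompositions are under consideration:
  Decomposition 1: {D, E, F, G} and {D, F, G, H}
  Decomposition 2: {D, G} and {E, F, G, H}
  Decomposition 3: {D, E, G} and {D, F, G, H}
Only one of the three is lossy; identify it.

Decomposition 2

Decomposition 1: common = {D, F, G}, closure = {D, E, F, G} → lossless.
Decomposition 2: common = {G}, closure = {E, F, G} → lossy.
Decomposition 3: common = {D, G}, closure = {D, E, F, G} → lossless.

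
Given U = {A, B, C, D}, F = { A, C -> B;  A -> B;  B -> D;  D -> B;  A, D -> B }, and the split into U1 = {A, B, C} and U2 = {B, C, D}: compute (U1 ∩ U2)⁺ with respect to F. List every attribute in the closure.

U1 ∩ U2 = {B, C}.
B → D applies, adding D
Closure: {B, C, D}.

B, C, D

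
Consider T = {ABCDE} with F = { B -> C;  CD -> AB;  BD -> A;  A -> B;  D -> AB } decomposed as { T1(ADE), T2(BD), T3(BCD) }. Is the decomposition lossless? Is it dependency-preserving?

lossless but not dependency-preserving

Lossless test (chase): Rows 2 and 3 agree on B; apply B→C and equate their C entries. Rows 2 and 3 agree on CD; apply CD→AB and equate their AB entries. Rows 1 and 2 agree on D; apply D→AB and equate their AB entries. Rows 1 and 2 agree on B; apply B→C and equate their C entries. Row 1 is now all distinguished symbols — the join is lossless.
Dependency preservation: the restricted closure of {A} across the fragments never reaches {B}, so A → B cannot be enforced without a join — not preserved.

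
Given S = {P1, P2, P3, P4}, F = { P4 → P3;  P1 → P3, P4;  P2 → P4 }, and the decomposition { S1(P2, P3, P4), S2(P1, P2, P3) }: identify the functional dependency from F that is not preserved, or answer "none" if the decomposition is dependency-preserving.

Check P1 → P3, P4: no single fragment contains all of {P1, P3, P4}, and the restricted closure of {P1} across the fragments never reaches {P3, P4}.
P4 → P3 is preserved.
P2 → P4 is preserved.

P1 → P3, P4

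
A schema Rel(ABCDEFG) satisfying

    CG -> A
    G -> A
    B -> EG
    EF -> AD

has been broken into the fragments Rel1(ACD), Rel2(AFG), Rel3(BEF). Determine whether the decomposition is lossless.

No

Chase test. Columns are ABCDEFG; row i has aⱼ where attribute j ∈ Reli, else bᵢⱼ.
Initial tableau (one row per fragment):
  row 1: a1 b12 a3 a4 b15 b16 b17
  row 2: a1 b22 b23 b24 b25 a6 a7
  row 3: b31 a2 b33 b34 a5 a6 b37
No row becomes fully distinguished — the join is lossy.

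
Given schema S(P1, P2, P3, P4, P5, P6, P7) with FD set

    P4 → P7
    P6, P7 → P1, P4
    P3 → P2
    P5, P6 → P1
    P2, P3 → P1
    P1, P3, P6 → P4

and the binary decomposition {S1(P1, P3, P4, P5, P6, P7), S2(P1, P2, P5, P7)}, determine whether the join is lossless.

Common attributes: S1 ∩ S2 = {P1, P5, P7}.
No dependency enlarges {P1, P5, P7}, so (P1, P5, P7)⁺ = {P1, P5, P7}.
The closure contains neither all of S1 = {P1, P3, P4, P5, P6, P7} nor all of S2 = {P1, P2, P5, P7}, so the common attributes are not a superkey of either fragment. The join is lossy.

No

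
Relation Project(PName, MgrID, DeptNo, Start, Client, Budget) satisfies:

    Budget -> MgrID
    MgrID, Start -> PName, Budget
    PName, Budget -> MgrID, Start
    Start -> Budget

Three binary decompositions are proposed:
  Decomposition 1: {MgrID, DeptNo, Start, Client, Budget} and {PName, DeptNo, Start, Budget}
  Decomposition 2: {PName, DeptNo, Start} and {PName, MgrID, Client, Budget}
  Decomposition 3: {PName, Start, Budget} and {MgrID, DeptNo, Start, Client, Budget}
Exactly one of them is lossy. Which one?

Decomposition 1: common = {DeptNo, Start, Budget}, closure = {PName, MgrID, DeptNo, Start, Budget} → lossless.
Decomposition 2: common = {PName}, closure = {PName} → lossy.
Decomposition 3: common = {Start, Budget}, closure = {PName, MgrID, Start, Budget} → lossless.

Decomposition 2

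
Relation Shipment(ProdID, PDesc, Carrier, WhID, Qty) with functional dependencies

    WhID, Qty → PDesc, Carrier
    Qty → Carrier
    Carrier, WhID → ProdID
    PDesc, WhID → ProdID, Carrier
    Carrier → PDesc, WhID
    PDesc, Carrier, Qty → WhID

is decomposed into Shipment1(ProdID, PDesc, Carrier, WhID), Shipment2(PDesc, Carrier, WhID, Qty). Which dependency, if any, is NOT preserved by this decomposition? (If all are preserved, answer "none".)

none

WhID, Qty → PDesc, Carrier lies within Shipment2.
Qty → Carrier lies within Shipment2.
Carrier, WhID → ProdID lies within Shipment1.
PDesc, WhID → ProdID, Carrier lies within Shipment1.
Carrier → PDesc, WhID lies within Shipment1.
PDesc, Carrier, Qty → WhID lies within Shipment2.
Every dependency is enforceable on the fragments, so the decomposition is dependency-preserving.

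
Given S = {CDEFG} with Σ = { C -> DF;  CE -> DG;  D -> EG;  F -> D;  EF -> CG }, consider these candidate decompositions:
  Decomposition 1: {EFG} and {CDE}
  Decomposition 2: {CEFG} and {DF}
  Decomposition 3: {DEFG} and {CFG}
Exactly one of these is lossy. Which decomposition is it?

Decomposition 1

Decomposition 1: common = {E}, closure = {E} → lossy.
Decomposition 2: common = {F}, closure = {CDEFG} → lossless.
Decomposition 3: common = {FG}, closure = {CDEFG} → lossless.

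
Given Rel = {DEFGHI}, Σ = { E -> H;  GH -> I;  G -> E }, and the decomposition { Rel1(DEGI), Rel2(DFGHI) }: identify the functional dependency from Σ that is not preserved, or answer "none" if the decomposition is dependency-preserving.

E -> H

Check E → H: no single fragment contains all of {EH}, and the restricted closure of {E} across the fragments never reaches {H}.
GH → I is preserved.
G → E is preserved.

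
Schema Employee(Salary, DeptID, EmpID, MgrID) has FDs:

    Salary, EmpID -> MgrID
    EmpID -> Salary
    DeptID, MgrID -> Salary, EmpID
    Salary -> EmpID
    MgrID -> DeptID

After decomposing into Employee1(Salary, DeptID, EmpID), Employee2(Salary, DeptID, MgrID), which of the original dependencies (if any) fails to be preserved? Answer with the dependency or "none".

none

Salary, EmpID → MgrID: restricted closure across fragments reaches MgrID.
EmpID → Salary lies within Employee1.
DeptID, MgrID → Salary, EmpID: restricted closure across fragments reaches Salary, EmpID.
Salary → EmpID lies within Employee1.
MgrID → DeptID lies within Employee2.
Every dependency is enforceable on the fragments, so the decomposition is dependency-preserving.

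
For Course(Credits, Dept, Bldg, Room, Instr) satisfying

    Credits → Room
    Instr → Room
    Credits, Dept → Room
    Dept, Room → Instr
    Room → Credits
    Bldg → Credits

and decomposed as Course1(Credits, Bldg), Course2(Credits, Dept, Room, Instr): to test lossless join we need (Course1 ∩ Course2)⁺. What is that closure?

Credits, Room

Course1 ∩ Course2 = {Credits}.
Credits → Room applies, adding Room
Closure: {Credits, Room}.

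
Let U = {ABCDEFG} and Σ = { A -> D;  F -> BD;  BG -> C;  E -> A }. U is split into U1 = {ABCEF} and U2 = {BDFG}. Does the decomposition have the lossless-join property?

No

Common attributes: U1 ∩ U2 = {BF}.
Closure of {BF}: F → BD applies, adding D. So (BF)⁺ = {BDF}.
The closure contains neither all of U1 = {ABCEF} nor all of U2 = {BDFG}, so the common attributes are not a superkey of either fragment. The join is lossy.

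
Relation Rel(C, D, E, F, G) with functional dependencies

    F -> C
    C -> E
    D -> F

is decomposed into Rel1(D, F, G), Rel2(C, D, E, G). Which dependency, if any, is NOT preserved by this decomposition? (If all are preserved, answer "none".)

Check F → C: no single fragment contains all of {C, F}, and the restricted closure of {F} across the fragments never reaches {C}.
C → E is preserved.
D → F is preserved.

F -> C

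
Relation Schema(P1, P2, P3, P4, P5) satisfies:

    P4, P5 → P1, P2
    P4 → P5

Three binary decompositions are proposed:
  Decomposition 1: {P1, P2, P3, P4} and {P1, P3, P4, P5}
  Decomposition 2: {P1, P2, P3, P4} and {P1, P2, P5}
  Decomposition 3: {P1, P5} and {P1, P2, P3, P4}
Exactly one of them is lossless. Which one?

Decomposition 1

Decomposition 1: common = {P1, P3, P4}, closure = {P1, P2, P3, P4, P5} → lossless.
Decomposition 2: common = {P1, P2}, closure = {P1, P2} → lossy.
Decomposition 3: common = {P1}, closure = {P1} → lossy.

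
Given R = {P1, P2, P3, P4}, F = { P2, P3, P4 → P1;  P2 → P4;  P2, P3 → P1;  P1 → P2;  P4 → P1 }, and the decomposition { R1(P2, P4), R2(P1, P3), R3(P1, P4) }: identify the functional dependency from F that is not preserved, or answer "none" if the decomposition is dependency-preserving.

none

P2, P3, P4 → P1: restricted closure across fragments reaches P1.
P2 → P4 lies within R1.
P2, P3 → P1: restricted closure across fragments reaches P1.
P1 → P2: restricted closure across fragments reaches P2.
P4 → P1 lies within R3.
Every dependency is enforceable on the fragments, so the decomposition is dependency-preserving.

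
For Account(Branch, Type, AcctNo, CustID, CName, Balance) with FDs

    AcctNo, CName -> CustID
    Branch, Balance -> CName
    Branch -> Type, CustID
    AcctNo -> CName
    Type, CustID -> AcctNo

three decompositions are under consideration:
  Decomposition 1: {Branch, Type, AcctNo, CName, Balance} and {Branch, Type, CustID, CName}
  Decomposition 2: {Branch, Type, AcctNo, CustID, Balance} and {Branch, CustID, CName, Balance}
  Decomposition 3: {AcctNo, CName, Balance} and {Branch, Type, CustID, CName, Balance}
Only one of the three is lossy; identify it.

Decomposition 3

Decomposition 1: common = {Branch, Type, CName}, closure = {Branch, Type, AcctNo, CustID, CName} → lossless.
Decomposition 2: common = {Branch, CustID, Balance}, closure = {Branch, Type, AcctNo, CustID, CName, Balance} → lossless.
Decomposition 3: common = {CName, Balance}, closure = {CName, Balance} → lossy.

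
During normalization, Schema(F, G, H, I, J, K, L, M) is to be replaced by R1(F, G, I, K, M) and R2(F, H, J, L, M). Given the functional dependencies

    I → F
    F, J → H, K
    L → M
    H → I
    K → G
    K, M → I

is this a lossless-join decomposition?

Common attributes: R1 ∩ R2 = {F, M}.
No dependency enlarges {F, M}, so (F, M)⁺ = {F, M}.
The closure contains neither all of R1 = {F, G, I, K, M} nor all of R2 = {F, H, J, L, M}, so the common attributes are not a superkey of either fragment. The join is lossy.

No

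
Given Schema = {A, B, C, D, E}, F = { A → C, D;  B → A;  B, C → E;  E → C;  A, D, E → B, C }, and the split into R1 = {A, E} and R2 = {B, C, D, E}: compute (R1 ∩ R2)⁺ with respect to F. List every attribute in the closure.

R1 ∩ R2 = {E}.
E → C applies, adding C
Closure: {C, E}.

C, E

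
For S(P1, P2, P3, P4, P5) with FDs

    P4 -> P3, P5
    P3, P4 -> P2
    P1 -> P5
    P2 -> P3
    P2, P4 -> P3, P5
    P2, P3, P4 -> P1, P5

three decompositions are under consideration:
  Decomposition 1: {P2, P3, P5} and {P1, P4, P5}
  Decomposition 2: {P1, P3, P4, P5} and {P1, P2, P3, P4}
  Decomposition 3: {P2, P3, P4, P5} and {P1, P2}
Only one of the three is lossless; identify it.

Decomposition 2

Decomposition 1: common = {P5}, closure = {P5} → lossy.
Decomposition 2: common = {P1, P3, P4}, closure = {P1, P2, P3, P4, P5} → lossless.
Decomposition 3: common = {P2}, closure = {P2, P3} → lossy.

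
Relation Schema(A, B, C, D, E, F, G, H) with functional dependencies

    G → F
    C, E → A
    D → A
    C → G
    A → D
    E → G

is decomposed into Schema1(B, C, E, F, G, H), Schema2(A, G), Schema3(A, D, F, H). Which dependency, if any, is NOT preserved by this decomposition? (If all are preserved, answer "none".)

Check C, E → A: no single fragment contains all of {A, C, E}, and the restricted closure of {C, E} across the fragments never reaches {A}.
G → F is preserved.
D → A is preserved.
C → G is preserved.
A → D is preserved.
E → G is preserved.

C, E → A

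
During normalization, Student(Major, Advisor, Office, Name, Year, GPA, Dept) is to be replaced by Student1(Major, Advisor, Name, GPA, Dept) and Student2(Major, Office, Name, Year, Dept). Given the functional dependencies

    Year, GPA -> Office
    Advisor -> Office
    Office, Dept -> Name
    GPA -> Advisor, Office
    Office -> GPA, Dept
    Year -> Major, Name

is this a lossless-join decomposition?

No

Common attributes: Student1 ∩ Student2 = {Major, Name, Dept}.
No dependency enlarges {Major, Name, Dept}, so (Major, Name, Dept)⁺ = {Major, Name, Dept}.
The closure contains neither all of Student1 = {Major, Advisor, Name, GPA, Dept} nor all of Student2 = {Major, Office, Name, Year, Dept}, so the common attributes are not a superkey of either fragment. The join is lossy.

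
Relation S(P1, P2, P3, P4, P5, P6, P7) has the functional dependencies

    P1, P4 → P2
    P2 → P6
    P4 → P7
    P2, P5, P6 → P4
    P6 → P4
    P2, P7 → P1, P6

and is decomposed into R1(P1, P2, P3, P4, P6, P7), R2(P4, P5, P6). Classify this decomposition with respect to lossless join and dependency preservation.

Lossless test: (P4, P6)⁺ = {P4, P6, P7}, which is a superkey of neither fragment — lossy.
Dependency preservation: P2, P5, P6 → P4 is not contained in any single fragment, but the restricted closure of its left-hand side across the fragments still reaches the right-hand side; the remaining FDs each lie inside some fragment. All dependencies are preserved.

lossy but dependency-preserving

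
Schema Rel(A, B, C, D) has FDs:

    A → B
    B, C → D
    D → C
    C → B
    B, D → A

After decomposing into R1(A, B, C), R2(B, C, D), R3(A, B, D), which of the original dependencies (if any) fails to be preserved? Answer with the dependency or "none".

A → B lies within R1.
B, C → D lies within R2.
D → C lies within R2.
C → B lies within R1.
B, D → A lies within R3.
Every dependency is enforceable on the fragments, so the decomposition is dependency-preserving.

none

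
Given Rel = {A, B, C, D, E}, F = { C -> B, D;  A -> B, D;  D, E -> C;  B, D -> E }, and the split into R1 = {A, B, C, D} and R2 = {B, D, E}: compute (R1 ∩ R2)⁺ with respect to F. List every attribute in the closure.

B, C, D, E

R1 ∩ R2 = {B, D}.
B, D → E applies, adding E
D, E → C applies, adding C
Closure: {B, C, D, E}.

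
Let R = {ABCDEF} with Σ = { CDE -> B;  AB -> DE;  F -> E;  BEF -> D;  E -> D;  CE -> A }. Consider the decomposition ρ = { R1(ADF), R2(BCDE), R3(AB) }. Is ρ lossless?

No

Chase test. Columns are ABCDEF; row i has aⱼ where attribute j ∈ Ri, else bᵢⱼ.
Initial tableau (one row per fragment):
  row 1: a1 b12 b13 a4 b15 a6
  row 2: b21 a2 a3 a4 a5 b26
  row 3: a1 a2 b33 b34 b35 b36
No row becomes fully distinguished — the join is lossy.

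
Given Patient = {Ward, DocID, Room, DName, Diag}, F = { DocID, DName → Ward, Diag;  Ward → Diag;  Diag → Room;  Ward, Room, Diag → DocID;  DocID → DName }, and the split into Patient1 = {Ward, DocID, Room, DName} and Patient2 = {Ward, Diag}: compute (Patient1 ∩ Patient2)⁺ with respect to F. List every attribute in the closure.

Ward, DocID, Room, DName, Diag

Patient1 ∩ Patient2 = {Ward}.
Ward → Diag applies, adding Diag
Diag → Room applies, adding Room
Ward, Room, Diag → DocID applies, adding DocID
DocID → DName applies, adding DName
Closure: {Ward, DocID, Room, DName, Diag}.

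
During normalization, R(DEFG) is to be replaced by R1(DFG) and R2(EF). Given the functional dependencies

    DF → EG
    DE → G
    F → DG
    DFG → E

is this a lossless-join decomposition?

Common attributes: R1 ∩ R2 = {F}.
Closure of {F}: F → DG applies, adding DG; DFG → E applies, adding E. So (F)⁺ = {DEFG}.
This closure contains every attribute of R1, so R1 ∩ R2 → R1. The join is lossless.

Yes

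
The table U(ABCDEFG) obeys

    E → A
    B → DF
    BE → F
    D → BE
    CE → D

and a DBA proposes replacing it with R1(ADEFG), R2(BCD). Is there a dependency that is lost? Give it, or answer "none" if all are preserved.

Check CE → D: no single fragment contains all of {CDE}, and the restricted closure of {CE} across the fragments never reaches {D}.
E → A is preserved.
B → DF is preserved.
BE → F is preserved.
D → BE is preserved.

CE → D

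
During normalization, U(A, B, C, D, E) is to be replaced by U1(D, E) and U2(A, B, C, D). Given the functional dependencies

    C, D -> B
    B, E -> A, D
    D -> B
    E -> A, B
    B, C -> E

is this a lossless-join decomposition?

No

Common attributes: U1 ∩ U2 = {D}.
Closure of {D}: D → B applies, adding B. So (D)⁺ = {B, D}.
The closure contains neither all of U1 = {D, E} nor all of U2 = {A, B, C, D}, so the common attributes are not a superkey of either fragment. The join is lossy.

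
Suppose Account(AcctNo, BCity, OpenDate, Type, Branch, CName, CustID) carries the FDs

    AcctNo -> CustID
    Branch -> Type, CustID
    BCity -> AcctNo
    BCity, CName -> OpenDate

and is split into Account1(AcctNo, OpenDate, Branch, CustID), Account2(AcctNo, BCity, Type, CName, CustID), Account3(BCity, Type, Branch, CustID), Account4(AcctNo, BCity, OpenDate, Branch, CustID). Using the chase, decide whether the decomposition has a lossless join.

No

Chase test. Columns are AcctNo, BCity, OpenDate, Type, Branch, CName, CustID; row i has aⱼ where attribute j ∈ Accounti, else bᵢⱼ.
Initial tableau (one row per fragment):
  row 1: a1 b12 a3 b14 a5 b16 a7
  row 2: a1 a2 b23 a4 b25 a6 a7
  row 3: b31 a2 b33 a4 a5 b36 a7
  row 4: a1 a2 a3 b44 a5 b46 a7
Rows 1 and 3 agree on Branch; apply Branch→Type, CustID and equate their Type, CustID entries.
Rows 1 and 4 agree on Branch; apply Branch→Type, CustID and equate their Type, CustID entries.
Rows 2 and 3 agree on BCity; apply BCity→AcctNo and equate their AcctNo entries.
No row becomes fully distinguished — the join is lossy.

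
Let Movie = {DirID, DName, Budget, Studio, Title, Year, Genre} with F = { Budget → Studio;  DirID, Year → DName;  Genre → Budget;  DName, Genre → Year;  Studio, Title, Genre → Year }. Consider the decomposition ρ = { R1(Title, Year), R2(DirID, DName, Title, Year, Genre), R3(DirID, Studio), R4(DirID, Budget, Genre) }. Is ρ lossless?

Chase test. Columns are DirID, DName, Budget, Studio, Title, Year, Genre; row i has aⱼ where attribute j ∈ Ri, else bᵢⱼ.
Initial tableau (one row per fragment):
  row 1: b11 b12 b13 b14 a5 a6 b17
  row 2: a1 a2 b23 b24 a5 a6 a7
  row 3: a1 b32 b33 a4 b35 b36 b37
  row 4: a1 b42 a3 b44 b45 b46 a7
Rows 2 and 4 agree on Genre; apply Genre→Budget and equate their Budget entries.
Rows 2 and 4 agree on Budget; apply Budget→Studio and equate their Studio entries.
No row becomes fully distinguished — the join is lossy.

No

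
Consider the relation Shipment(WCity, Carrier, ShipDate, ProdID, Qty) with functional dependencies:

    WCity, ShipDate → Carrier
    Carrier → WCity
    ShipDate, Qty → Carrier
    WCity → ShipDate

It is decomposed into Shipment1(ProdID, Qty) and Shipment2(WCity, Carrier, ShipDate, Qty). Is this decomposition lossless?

No

Common attributes: Shipment1 ∩ Shipment2 = {Qty}.
No dependency enlarges {Qty}, so (Qty)⁺ = {Qty}.
The closure contains neither all of Shipment1 = {ProdID, Qty} nor all of Shipment2 = {WCity, Carrier, ShipDate, Qty}, so the common attributes are not a superkey of either fragment. The join is lossy.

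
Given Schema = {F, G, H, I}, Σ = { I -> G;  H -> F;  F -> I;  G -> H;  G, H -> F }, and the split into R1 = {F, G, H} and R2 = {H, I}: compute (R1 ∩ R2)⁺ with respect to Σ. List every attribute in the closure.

R1 ∩ R2 = {H}.
H → F applies, adding F
F → I applies, adding I
I → G applies, adding G
Closure: {F, G, H, I}.

F, G, H, I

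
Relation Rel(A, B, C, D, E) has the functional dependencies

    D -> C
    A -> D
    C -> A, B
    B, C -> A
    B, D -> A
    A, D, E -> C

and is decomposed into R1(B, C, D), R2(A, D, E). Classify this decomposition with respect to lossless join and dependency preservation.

lossless and dependency-preserving

Lossless test: (D)⁺ = {A, B, C, D}, which contains all of one fragment — lossless.
Dependency preservation: C → A, B; B, C → A; B, D → A; A, D, E → C are not contained in any single fragment, but the restricted closure of each left-hand side across the fragments still reaches the right-hand side; the remaining FDs each lie inside some fragment. All dependencies are preserved.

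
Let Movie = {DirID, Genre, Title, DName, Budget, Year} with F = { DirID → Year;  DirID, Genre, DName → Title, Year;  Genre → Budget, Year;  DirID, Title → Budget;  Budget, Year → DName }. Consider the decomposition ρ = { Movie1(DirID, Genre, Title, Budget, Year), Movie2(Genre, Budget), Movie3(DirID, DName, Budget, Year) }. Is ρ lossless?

Yes

Chase test. Columns are DirID, Genre, Title, DName, Budget, Year; row i has aⱼ where attribute j ∈ Moviei, else bᵢⱼ.
Initial tableau (one row per fragment):
  row 1: a1 a2 a3 b14 a5 a6
  row 2: b21 a2 b23 b24 a5 b26
  row 3: a1 b32 b33 a4 a5 a6
Rows 1 and 2 agree on Genre; apply Genre→Budget, Year and equate their Budget, Year entries.
Rows 1 and 2 agree on Budget, Year; apply Budget, Year→DName and equate their DName entries.
Rows 1 and 3 agree on Budget, Year; apply Budget, Year→DName and equate their DName entries.
Row 1 is now all distinguished symbols — the join is lossless.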